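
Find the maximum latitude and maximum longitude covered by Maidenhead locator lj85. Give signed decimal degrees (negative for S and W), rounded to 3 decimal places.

6.000, 58.000

Field L=11, J=9: +11·20° lon, +9·10° lat → SW at lon 40°, lat 0°.
Square 8, 5: +8·2° lon, +5·1° lat → SW at lon 56°, lat 5°.
Cell spans 2° lon × 1° lat. NE corner is SW corner plus one full cell.
latitude 6.000, longitude 58.000.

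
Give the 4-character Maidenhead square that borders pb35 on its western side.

PB25

Longitude square 3; −1 → 2.
The latitude characters are unchanged.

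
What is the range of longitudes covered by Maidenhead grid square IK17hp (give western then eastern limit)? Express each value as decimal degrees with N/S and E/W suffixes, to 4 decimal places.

17.4167° W, 17.3333° W

Field I=8, K=10: +8·20° lon, +10·10° lat → SW at lon -20°, lat 10°.
Square 1, 7: +1·2° lon, +7·1° lat → SW at lon -18°, lat 17°.
Subsquare h=7, p=15: +7·0.0833333° lon, +15·0.0416667° lat → SW at lon -17.4167°, lat 17.625°.
Cell spans 0.0833333° lon × 0.0416667° lat.
west 17.4167° W, east 17.3333° W.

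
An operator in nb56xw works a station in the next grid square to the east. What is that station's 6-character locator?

NB66aw

Longitude subsquare x = 23; +1 → 24, wraps to 0 = a, carry into square.
Longitude square 5; +1 → 6.
The latitude characters are unchanged.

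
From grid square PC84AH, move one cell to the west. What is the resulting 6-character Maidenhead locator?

Longitude subsquare a = 0; −1 → -1, wraps to 23 = x, carry into square.
Longitude square 8; −1 → 7.
The latitude characters are unchanged.

PC74xh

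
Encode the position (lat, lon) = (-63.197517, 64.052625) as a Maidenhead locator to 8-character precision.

MC26at62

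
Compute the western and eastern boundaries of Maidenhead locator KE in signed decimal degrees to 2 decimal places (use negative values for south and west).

Field K=10, E=4: +10·20° lon, +4·10° lat → SW at lon 20°, lat -50°.
Cell spans 20° lon × 10° lat.
west 20.00, east 40.00.

20.00, 40.00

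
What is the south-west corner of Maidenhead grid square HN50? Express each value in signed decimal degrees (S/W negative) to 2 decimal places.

Field H=7, N=13: +7·20° lon, +13·10° lat → SW at lon -40°, lat 40°.
Square 5, 0: +5·2° lon, +0·1° lat → SW at lon -30°, lat 40°.
latitude 40.00, longitude -30.00.

40.00, -30.00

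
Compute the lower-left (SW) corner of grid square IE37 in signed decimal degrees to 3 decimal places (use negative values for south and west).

-43.000, -14.000

Field I=8, E=4: +8·20° lon, +4·10° lat → SW at lon -20°, lat -50°.
Square 3, 7: +3·2° lon, +7·1° lat → SW at lon -14°, lat -43°.
latitude -43.000, longitude -14.000.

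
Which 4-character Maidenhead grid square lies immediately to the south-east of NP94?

Longitude square 9; +1 → 10, wraps to 0, carry into field.
Longitude field N = 13; +1 → 14 = O.
Latitude square 4; −1 → 3.

OP03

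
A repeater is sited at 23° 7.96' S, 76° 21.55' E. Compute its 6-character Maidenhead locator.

Add 180° to longitude and 90° to latitude: 256.3592, 66.8673.
Field (20°×10°, letters A–R): lon ⌊256.3592/20⌋ = 12 → M; lat ⌊66.8673/10⌋ = 6 → G.
Square (2°×1°, digits 0–9): lon ⌊16.3592/2⌋ = 8; lat ⌊6.8673/1⌋ = 6.
Subsquare (5′×2.5′, letters a–x): lon ⌊0.3592/0.0833333⌋ = 4 → e; lat ⌊0.8673/0.0416667⌋ = 20 → u.

MG86eu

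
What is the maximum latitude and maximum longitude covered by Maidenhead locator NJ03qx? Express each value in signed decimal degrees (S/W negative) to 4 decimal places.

4.0000, 81.4167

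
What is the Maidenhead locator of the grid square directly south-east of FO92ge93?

Longitude extended square 9; +1 → 10, wraps to 0, carry into subsquare.
Longitude subsquare g = 6; +1 → 7 = h.
Latitude extended square 3; −1 → 2.

FO92he02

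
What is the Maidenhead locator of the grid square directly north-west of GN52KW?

GN52jx

Longitude subsquare k = 10; −1 → 9 = j.
Latitude subsquare w = 22; +1 → 23 = x.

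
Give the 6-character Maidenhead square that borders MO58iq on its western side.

MO58hq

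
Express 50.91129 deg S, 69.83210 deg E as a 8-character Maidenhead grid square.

MD49vc91

Add 180° to longitude and 90° to latitude: 249.83210, 39.08871.
Field: lon ⌊249.83210/20⌋ = 12 → M; lat ⌊39.08871/10⌋ = 3 → D.
Square: lon ⌊9.83210/2⌋ = 4; lat ⌊9.08871/1⌋ = 9.
Subsquare: lon ⌊1.83210/0.0833333⌋ = 21 → v; lat ⌊0.08871/0.0416667⌋ = 2 → c.
Extended square: lon ⌊0.08210/0.00833333⌋ = 9; lat ⌊0.00538/0.00416667⌋ = 1.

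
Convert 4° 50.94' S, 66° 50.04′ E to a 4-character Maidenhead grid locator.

Shift to the Maidenhead origin (180°W, 90°S): lon 246.83, lat 85.15.
Field: lon ⌊246.83/20⌋ = 12 → M; lat ⌊85.15/10⌋ = 8 → I.
Square: lon ⌊6.83/2⌋ = 3; lat ⌊5.15/1⌋ = 5.

MI35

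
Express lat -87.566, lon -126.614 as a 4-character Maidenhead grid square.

Offset from 180°W / 90°S: lon 53.39°, lat 2.43°.
Field (20°×10°, letters A–R): lon ⌊53.39/20⌋ = 2 → C; lat ⌊2.43/10⌋ = 0 → A.
Square (2°×1°, digits 0–9): lon ⌊13.39/2⌋ = 6; lat ⌊2.43/1⌋ = 2.

CA62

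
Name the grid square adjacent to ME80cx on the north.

ME81ca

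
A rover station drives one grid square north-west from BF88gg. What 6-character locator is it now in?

Longitude subsquare g = 6; −1 → 5 = f.
Latitude subsquare g = 6; +1 → 7 = h.

BF88fh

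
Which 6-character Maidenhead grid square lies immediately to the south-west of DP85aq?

DP75xp

Longitude subsquare a = 0; −1 → -1, wraps to 23 = x, carry into square.
Longitude square 8; −1 → 7.
Latitude subsquare q = 16; −1 → 15 = p.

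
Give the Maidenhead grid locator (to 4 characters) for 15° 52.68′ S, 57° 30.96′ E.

Offset from 180°W / 90°S: lon 237.52°, lat 74.12°.
Field: 237.52/20 → 11 → L, 74.12/10 → 7 → H; chars LH.
Square: 17.52/2 → 8, 4.12/1 → 4; chars 84.

LH84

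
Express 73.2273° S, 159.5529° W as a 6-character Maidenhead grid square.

Offset from 180°W / 90°S: lon 20.4471°, lat 16.7727°.
Field (20°×10°, letters A–R): lon ⌊20.4471/20⌋ = 1 → B; lat ⌊16.7727/10⌋ = 1 → B.
Square (2°×1°, digits 0–9): lon ⌊0.4471/2⌋ = 0; lat ⌊6.7727/1⌋ = 6.
Subsquare (5′×2.5′, letters a–x): lon ⌊0.4471/0.0833333⌋ = 5 → f; lat ⌊0.7727/0.0416667⌋ = 18 → s.

BB06fs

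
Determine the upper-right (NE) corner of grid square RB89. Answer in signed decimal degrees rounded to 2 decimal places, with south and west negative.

Field R=17, B=1: +17·20° lon, +1·10° lat → SW at lon 160°, lat -80°.
Square 8, 9: +8·2° lon, +9·1° lat → SW at lon 176°, lat -71°.
Cell spans 2° lon × 1° lat. NE corner is SW corner plus one full cell.
latitude -70.00, longitude 178.00.

-70.00, 178.00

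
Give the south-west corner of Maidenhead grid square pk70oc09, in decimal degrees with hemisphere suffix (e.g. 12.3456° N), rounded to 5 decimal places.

Field P=15, K=10: +15·20° lon, +10·10° lat → SW at lon 120°, lat 10°.
Square 7, 0: +7·2° lon, +0·1° lat → SW at lon 134°, lat 10°.
Subsquare o=14, c=2: +14·0.0833333° lon, +2·0.0416667° lat → SW at lon 135.167°, lat 10.0833°.
Extended square 0, 9: +0·0.00833333° lon, +9·0.00416667° lat → SW at lon 135.167°, lat 10.1208°.
latitude 10.12083° N, longitude 135.16667° E.

10.12083° N, 135.16667° E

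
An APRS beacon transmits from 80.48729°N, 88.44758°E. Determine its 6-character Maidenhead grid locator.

Shift to the Maidenhead origin (180°W, 90°S): lon 268.4476, lat 170.4873.
Field (20°×10°, letters A–R): 268.4476/20 → 13 → N, 170.4873/10 → 17 → R; chars NR.
Square (2°×1°, digits 0–9): 8.4476/2 → 4, 0.4873/1 → 0; chars 40.
Subsquare (5′×2.5′, letters a–x): 0.4476/0.0833333 → 5 → f, 0.4873/0.0416667 → 11 → l; chars fl.

NR40fl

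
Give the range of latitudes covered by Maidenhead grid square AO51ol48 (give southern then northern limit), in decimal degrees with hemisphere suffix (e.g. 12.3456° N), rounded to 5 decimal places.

51.49167° N, 51.49583° N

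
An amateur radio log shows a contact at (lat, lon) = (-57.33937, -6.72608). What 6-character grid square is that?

ID62pp

Add 180° to longitude and 90° to latitude: 173.2739, 32.6606.
Field (20°×10°, letters A–R): 173.2739/20 → 8 → I, 32.6606/10 → 3 → D; chars ID.
Square (2°×1°, digits 0–9): 13.2739/2 → 6, 2.6606/1 → 2; chars 62.
Subsquare (5′×2.5′, letters a–x): 1.2739/0.0833333 → 15 → p, 0.6606/0.0416667 → 15 → p; chars pp.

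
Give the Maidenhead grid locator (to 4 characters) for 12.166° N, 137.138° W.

Shift to the Maidenhead origin (180°W, 90°S): lon 42.86, lat 102.17.
Field: lon ⌊42.86/20⌋ = 2 → C; lat ⌊102.17/10⌋ = 10 → K.
Square: lon ⌊2.86/2⌋ = 1; lat ⌊2.17/1⌋ = 2.

CK12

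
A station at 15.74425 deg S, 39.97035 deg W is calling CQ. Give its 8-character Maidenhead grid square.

HH04ag31

Add 180° to longitude and 90° to latitude: 140.02965, 74.25575.
Field: 140.02965/20 → 7 → H, 74.25575/10 → 7 → H; chars HH.
Square: 0.02965/2 → 0, 4.25575/1 → 4; chars 04.
Subsquare: 0.02965/0.0833333 → 0 → a, 0.25575/0.0416667 → 6 → g; chars ag.
Extended square: 0.02965/0.00833333 → 3, 0.00575/0.00416667 → 1; chars 31.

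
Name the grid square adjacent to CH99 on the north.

Latitude square 9; +1 → 10, wraps to 0, carry into field.
Latitude field H = 7; +1 → 8 = I.
The longitude characters are unchanged.

CI90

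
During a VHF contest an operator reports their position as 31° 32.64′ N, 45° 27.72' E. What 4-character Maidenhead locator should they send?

LM21

Shift to the Maidenhead origin (180°W, 90°S): lon 225.46, lat 121.54.
Field (20°×10°, letters A–R): 225.46/20 → 11 → L, 121.54/10 → 12 → M; chars LM.
Square (2°×1°, digits 0–9): 5.46/2 → 2, 1.54/1 → 1; chars 21.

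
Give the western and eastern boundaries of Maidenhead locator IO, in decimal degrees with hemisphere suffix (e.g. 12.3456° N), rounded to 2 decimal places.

Field I=8, O=14: +8·20° lon, +14·10° lat → SW at lon -20°, lat 50°.
Cell spans 20° lon × 10° lat.
west 20.00° W, east 0.00° E.

20.00° W, 0.00° E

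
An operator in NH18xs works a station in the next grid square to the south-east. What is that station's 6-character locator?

NH28ar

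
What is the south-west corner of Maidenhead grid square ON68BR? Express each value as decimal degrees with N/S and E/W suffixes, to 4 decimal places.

48.7083° N, 112.0833° E

Field O=14, N=13: +14·20° lon, +13·10° lat → SW at lon 100°, lat 40°.
Square 6, 8: +6·2° lon, +8·1° lat → SW at lon 112°, lat 48°.
Subsquare b=1, r=17: +1·0.0833333° lon, +17·0.0416667° lat → SW at lon 112.083°, lat 48.7083°.
latitude 48.7083° N, longitude 112.0833° E.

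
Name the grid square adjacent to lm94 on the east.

Longitude square 9; +1 → 10, wraps to 0, carry into field.
Longitude field L = 11; +1 → 12 = M.
The latitude characters are unchanged.

MM04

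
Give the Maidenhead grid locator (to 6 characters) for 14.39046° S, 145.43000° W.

Shift to the Maidenhead origin (180°W, 90°S): lon 34.5700, lat 75.6095.
Field (20°×10°, letters A–R): lon ⌊34.5700/20⌋ = 1 → B; lat ⌊75.6095/10⌋ = 7 → H.
Square (2°×1°, digits 0–9): lon ⌊14.5700/2⌋ = 7; lat ⌊5.6095/1⌋ = 5.
Subsquare (5′×2.5′, letters a–x): lon ⌊0.5700/0.0833333⌋ = 6 → g; lat ⌊0.6095/0.0416667⌋ = 14 → o.

BH75go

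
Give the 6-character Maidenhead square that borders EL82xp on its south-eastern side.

Longitude subsquare x = 23; +1 → 24, wraps to 0 = a, carry into square.
Longitude square 8; +1 → 9.
Latitude subsquare p = 15; −1 → 14 = o.

EL92ao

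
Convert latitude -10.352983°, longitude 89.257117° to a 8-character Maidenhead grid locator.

NH49pp05

Offset from 180°W / 90°S: lon 269.25712°, lat 79.64702°.
Field: 269.25712/20 → 13 → N, 79.64702/10 → 7 → H; chars NH.
Square: 9.25712/2 → 4, 9.64702/1 → 9; chars 49.
Subsquare: 1.25712/0.0833333 → 15 → p, 0.64702/0.0416667 → 15 → p; chars pp.
Extended square: 0.00712/0.00833333 → 0, 0.02202/0.00416667 → 5; chars 05.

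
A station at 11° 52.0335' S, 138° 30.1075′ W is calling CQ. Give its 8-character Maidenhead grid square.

Add 180° to longitude and 90° to latitude: 41.49821, 78.13277.
Field: 41.49821/20 → 2 → C, 78.13277/10 → 7 → H; chars CH.
Square: 1.49821/2 → 0, 8.13277/1 → 8; chars 08.
Subsquare: 1.49821/0.0833333 → 17 → r, 0.13277/0.0416667 → 3 → d; chars rd.
Extended square: 0.08154/0.00833333 → 9, 0.00777/0.00416667 → 1; chars 91.

CH08rd91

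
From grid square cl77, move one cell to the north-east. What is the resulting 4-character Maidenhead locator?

CL88

Longitude square 7; +1 → 8.
Latitude square 7; +1 → 8.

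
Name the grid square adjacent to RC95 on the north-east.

AC06

Longitude square 9; +1 → 10, wraps to 0, carry into field.
Longitude field R = 17; +1 → 18, wraps to 0 = A, wrapping around the antimeridian.
Latitude square 5; +1 → 6.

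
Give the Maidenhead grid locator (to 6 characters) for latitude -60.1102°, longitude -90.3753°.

EC49tv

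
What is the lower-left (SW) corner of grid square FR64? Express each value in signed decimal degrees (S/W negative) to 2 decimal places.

Field F=5, R=17: +5·20° lon, +17·10° lat → SW at lon -80°, lat 80°.
Square 6, 4: +6·2° lon, +4·1° lat → SW at lon -68°, lat 84°.
latitude 84.00, longitude -68.00.

84.00, -68.00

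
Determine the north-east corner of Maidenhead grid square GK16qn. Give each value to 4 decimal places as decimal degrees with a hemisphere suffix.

16.5833° N, 56.5833° W

Field G=6, K=10: +6·20° lon, +10·10° lat → SW at lon -60°, lat 10°.
Square 1, 6: +1·2° lon, +6·1° lat → SW at lon -58°, lat 16°.
Subsquare q=16, n=13: +16·0.0833333° lon, +13·0.0416667° lat → SW at lon -56.6667°, lat 16.5417°.
Cell spans 0.0833333° lon × 0.0416667° lat. NE corner is SW corner plus one full cell.
latitude 16.5833° N, longitude 56.5833° W.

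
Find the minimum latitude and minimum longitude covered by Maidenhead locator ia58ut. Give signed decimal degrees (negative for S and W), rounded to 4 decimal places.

Field I=8, A=0: +8·20° lon, +0·10° lat → SW at lon -20°, lat -90°.
Square 5, 8: +5·2° lon, +8·1° lat → SW at lon -10°, lat -82°.
Subsquare u=20, t=19: +20·0.0833333° lon, +19·0.0416667° lat → SW at lon -8.33333°, lat -81.2083°.
latitude -81.2083, longitude -8.3333.

-81.2083, -8.3333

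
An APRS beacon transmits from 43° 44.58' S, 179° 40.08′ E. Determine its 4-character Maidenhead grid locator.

Offset from 180°W / 90°S: lon 359.67°, lat 46.26°.
Field: 359.67/20 → 17 → R, 46.26/10 → 4 → E; chars RE.
Square: 19.67/2 → 9, 6.26/1 → 6; chars 96.

RE96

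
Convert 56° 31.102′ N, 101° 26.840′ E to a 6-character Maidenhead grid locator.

OO06rm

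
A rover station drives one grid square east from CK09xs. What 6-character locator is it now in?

CK19as

Longitude subsquare x = 23; +1 → 24, wraps to 0 = a, carry into square.
Longitude square 0; +1 → 1.
The latitude characters are unchanged.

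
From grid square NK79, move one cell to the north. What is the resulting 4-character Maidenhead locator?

NL70

Latitude square 9; +1 → 10, wraps to 0, carry into field.
Latitude field K = 10; +1 → 11 = L.
The longitude characters are unchanged.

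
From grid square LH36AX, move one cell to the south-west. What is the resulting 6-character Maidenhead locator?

LH26xw

Longitude subsquare a = 0; −1 → -1, wraps to 23 = x, carry into square.
Longitude square 3; −1 → 2.
Latitude subsquare x = 23; −1 → 22 = w.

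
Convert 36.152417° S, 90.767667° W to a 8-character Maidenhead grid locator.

Offset from 180°W / 90°S: lon 89.23233°, lat 53.84758°.
Field: 89.23233/20 → 4 → E, 53.84758/10 → 5 → F; chars EF.
Square: 9.23233/2 → 4, 3.84758/1 → 3; chars 43.
Subsquare: 1.23233/0.0833333 → 14 → o, 0.84758/0.0416667 → 20 → u; chars ou.
Extended square: 0.06567/0.00833333 → 7, 0.01425/0.00416667 → 3; chars 73.

EF43ou73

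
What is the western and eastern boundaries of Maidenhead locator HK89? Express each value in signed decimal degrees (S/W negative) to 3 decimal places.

Field H=7, K=10: +7·20° lon, +10·10° lat → SW at lon -40°, lat 10°.
Square 8, 9: +8·2° lon, +9·1° lat → SW at lon -24°, lat 19°.
Cell spans 2° lon × 1° lat.
west -24.000, east -22.000.

-24.000, -22.000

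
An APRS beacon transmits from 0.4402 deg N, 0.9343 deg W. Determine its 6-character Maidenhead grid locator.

IJ90mk

Add 180° to longitude and 90° to latitude: 179.0657, 90.4402.
Field: lon ⌊179.0657/20⌋ = 8 → I; lat ⌊90.4402/10⌋ = 9 → J.
Square: lon ⌊19.0657/2⌋ = 9; lat ⌊0.4402/1⌋ = 0.
Subsquare: lon ⌊1.0657/0.0833333⌋ = 12 → m; lat ⌊0.4402/0.0416667⌋ = 10 → k.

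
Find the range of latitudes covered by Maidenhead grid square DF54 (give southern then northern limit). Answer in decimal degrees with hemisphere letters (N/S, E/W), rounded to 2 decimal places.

Field D=3, F=5: +3·20° lon, +5·10° lat → SW at lon -120°, lat -40°.
Square 5, 4: +5·2° lon, +4·1° lat → SW at lon -110°, lat -36°.
Cell spans 2° lon × 1° lat.
south 36.00° S, north 35.00° S.

36.00° S, 35.00° S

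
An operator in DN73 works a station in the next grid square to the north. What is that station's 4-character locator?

DN74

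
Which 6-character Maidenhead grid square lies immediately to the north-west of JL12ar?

Longitude subsquare a = 0; −1 → -1, wraps to 23 = x, carry into square.
Longitude square 1; −1 → 0.
Latitude subsquare r = 17; +1 → 18 = s.

JL02xs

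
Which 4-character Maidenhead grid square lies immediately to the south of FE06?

FE05

Latitude square 6; −1 → 5.
The longitude characters are unchanged.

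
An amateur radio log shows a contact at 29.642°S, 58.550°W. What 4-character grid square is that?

GG00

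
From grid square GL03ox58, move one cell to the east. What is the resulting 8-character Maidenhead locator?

GL03ox68

Longitude extended square 5; +1 → 6.
The latitude characters are unchanged.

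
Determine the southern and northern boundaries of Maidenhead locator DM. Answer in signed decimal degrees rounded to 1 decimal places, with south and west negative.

30.0, 40.0

Field D=3, M=12: +3·20° lon, +12·10° lat → SW at lon -120°, lat 30°.
Cell spans 20° lon × 10° lat.
south 30.0, north 40.0.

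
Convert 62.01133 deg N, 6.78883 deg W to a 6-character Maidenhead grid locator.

Add 180° to longitude and 90° to latitude: 173.2112, 152.0113.
Field: 173.2112/20 → 8 → I, 152.0113/10 → 15 → P; chars IP.
Square: 13.2112/2 → 6, 2.0113/1 → 2; chars 62.
Subsquare: 1.2112/0.0833333 → 14 → o, 0.0113/0.0416667 → 0 → a; chars oa.

IP62oa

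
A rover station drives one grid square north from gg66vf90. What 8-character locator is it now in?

Latitude extended square 0; +1 → 1.
The longitude characters are unchanged.

GG66vf91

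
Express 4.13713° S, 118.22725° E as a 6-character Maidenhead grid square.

OI95cu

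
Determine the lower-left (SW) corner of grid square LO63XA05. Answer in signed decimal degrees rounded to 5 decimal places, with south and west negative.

Field L=11, O=14: +11·20° lon, +14·10° lat → SW at lon 40°, lat 50°.
Square 6, 3: +6·2° lon, +3·1° lat → SW at lon 52°, lat 53°.
Subsquare x=23, a=0: +23·0.0833333° lon, +0·0.0416667° lat → SW at lon 53.9167°, lat 53°.
Extended square 0, 5: +0·0.00833333° lon, +5·0.00416667° lat → SW at lon 53.9167°, lat 53.0208°.
latitude 53.02083, longitude 53.91667.

53.02083, 53.91667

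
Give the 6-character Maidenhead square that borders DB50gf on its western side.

DB50ff

Longitude subsquare g = 6; −1 → 5 = f.
The latitude characters are unchanged.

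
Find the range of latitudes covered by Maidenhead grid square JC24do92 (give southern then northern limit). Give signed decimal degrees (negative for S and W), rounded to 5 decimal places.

-65.40833, -65.40417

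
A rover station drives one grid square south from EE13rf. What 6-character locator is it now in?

EE13re

Latitude subsquare f = 5; −1 → 4 = e.
The longitude characters are unchanged.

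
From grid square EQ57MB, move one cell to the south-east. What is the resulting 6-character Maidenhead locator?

EQ57na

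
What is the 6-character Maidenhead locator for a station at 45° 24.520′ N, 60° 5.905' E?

MN05bj

Offset from 180°W / 90°S: lon 240.0984°, lat 135.4087°.
Field (20°×10°, letters A–R): 240.0984/20 → 12 → M, 135.4087/10 → 13 → N; chars MN.
Square (2°×1°, digits 0–9): 0.0984/2 → 0, 5.4087/1 → 5; chars 05.
Subsquare (5′×2.5′, letters a–x): 0.0984/0.0833333 → 1 → b, 0.4087/0.0416667 → 9 → j; chars bj.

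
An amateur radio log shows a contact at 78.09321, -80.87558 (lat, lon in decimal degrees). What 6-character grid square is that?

Shift to the Maidenhead origin (180°W, 90°S): lon 99.1244, lat 168.0932.
Field: lon ⌊99.1244/20⌋ = 4 → E; lat ⌊168.0932/10⌋ = 16 → Q.
Square: lon ⌊19.1244/2⌋ = 9; lat ⌊8.0932/1⌋ = 8.
Subsquare: lon ⌊1.1244/0.0833333⌋ = 13 → n; lat ⌊0.0932/0.0416667⌋ = 2 → c.

EQ98nc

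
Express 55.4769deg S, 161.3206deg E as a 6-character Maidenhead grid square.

RD04pm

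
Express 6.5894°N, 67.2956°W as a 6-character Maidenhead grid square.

FJ66io

Shift to the Maidenhead origin (180°W, 90°S): lon 112.7044, lat 96.5894.
Field (20°×10°, letters A–R): lon ⌊112.7044/20⌋ = 5 → F; lat ⌊96.5894/10⌋ = 9 → J.
Square (2°×1°, digits 0–9): lon ⌊12.7044/2⌋ = 6; lat ⌊6.5894/1⌋ = 6.
Subsquare (5′×2.5′, letters a–x): lon ⌊0.7044/0.0833333⌋ = 8 → i; lat ⌊0.5894/0.0416667⌋ = 14 → o.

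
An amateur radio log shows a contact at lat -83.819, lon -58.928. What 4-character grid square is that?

Offset from 180°W / 90°S: lon 121.07°, lat 6.18°.
Field: 121.07/20 → 6 → G, 6.18/10 → 0 → A; chars GA.
Square: 1.07/2 → 0, 6.18/1 → 6; chars 06.

GA06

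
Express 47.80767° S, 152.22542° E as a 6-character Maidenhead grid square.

QE62ce

Offset from 180°W / 90°S: lon 332.2254°, lat 42.1923°.
Field: lon ⌊332.2254/20⌋ = 16 → Q; lat ⌊42.1923/10⌋ = 4 → E.
Square: lon ⌊12.2254/2⌋ = 6; lat ⌊2.1923/1⌋ = 2.
Subsquare: lon ⌊0.2254/0.0833333⌋ = 2 → c; lat ⌊0.1923/0.0416667⌋ = 4 → e.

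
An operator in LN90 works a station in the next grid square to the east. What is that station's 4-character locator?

Longitude square 9; +1 → 10, wraps to 0, carry into field.
Longitude field L = 11; +1 → 12 = M.
The latitude characters are unchanged.

MN00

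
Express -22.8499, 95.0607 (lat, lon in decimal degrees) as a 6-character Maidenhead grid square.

Add 180° to longitude and 90° to latitude: 275.0607, 67.1501.
Field: 275.0607/20 → 13 → N, 67.1501/10 → 6 → G; chars NG.
Square: 15.0607/2 → 7, 7.1501/1 → 7; chars 77.
Subsquare: 1.0607/0.0833333 → 12 → m, 0.1501/0.0416667 → 3 → d; chars md.

NG77md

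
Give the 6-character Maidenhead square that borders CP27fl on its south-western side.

Longitude subsquare f = 5; −1 → 4 = e.
Latitude subsquare l = 11; −1 → 10 = k.

CP27ek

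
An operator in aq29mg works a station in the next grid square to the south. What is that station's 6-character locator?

AQ29mf

Latitude subsquare g = 6; −1 → 5 = f.
The longitude characters are unchanged.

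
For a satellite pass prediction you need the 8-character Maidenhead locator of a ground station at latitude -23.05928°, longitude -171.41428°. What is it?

Add 180° to longitude and 90° to latitude: 8.58572, 66.94072.
Field: lon ⌊8.58572/20⌋ = 0 → A; lat ⌊66.94072/10⌋ = 6 → G.
Square: lon ⌊8.58572/2⌋ = 4; lat ⌊6.94072/1⌋ = 6.
Subsquare: lon ⌊0.58572/0.0833333⌋ = 7 → h; lat ⌊0.94072/0.0416667⌋ = 22 → w.
Extended square: lon ⌊0.00239/0.00833333⌋ = 0; lat ⌊0.02405/0.00416667⌋ = 5.

AG46hw05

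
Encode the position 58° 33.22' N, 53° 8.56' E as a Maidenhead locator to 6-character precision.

Add 180° to longitude and 90° to latitude: 233.1427, 148.5537.
Field (20°×10°, letters A–R): 233.1427/20 → 11 → L, 148.5537/10 → 14 → O; chars LO.
Square (2°×1°, digits 0–9): 13.1427/2 → 6, 8.5537/1 → 8; chars 68.
Subsquare (5′×2.5′, letters a–x): 1.1427/0.0833333 → 13 → n, 0.5537/0.0416667 → 13 → n; chars nn.

LO68nn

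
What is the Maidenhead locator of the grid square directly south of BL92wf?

BL92we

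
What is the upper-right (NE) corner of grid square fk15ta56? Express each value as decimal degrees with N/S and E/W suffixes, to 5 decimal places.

Field F=5, K=10: +5·20° lon, +10·10° lat → SW at lon -80°, lat 10°.
Square 1, 5: +1·2° lon, +5·1° lat → SW at lon -78°, lat 15°.
Subsquare t=19, a=0: +19·0.0833333° lon, +0·0.0416667° lat → SW at lon -76.4167°, lat 15°.
Extended square 5, 6: +5·0.00833333° lon, +6·0.00416667° lat → SW at lon -76.375°, lat 15.025°.
Cell spans 0.00833333° lon × 0.00416667° lat. NE corner is SW corner plus one full cell.
latitude 15.02917° N, longitude 76.36667° W.

15.02917° N, 76.36667° W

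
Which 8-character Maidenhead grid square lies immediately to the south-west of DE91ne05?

DE91me94

Longitude extended square 0; −1 → -1, wraps to 9, carry into subsquare.
Longitude subsquare n = 13; −1 → 12 = m.
Latitude extended square 5; −1 → 4.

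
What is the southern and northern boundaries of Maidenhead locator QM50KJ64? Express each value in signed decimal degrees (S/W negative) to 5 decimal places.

30.39167, 30.39583

Field Q=16, M=12: +16·20° lon, +12·10° lat → SW at lon 140°, lat 30°.
Square 5, 0: +5·2° lon, +0·1° lat → SW at lon 150°, lat 30°.
Subsquare k=10, j=9: +10·0.0833333° lon, +9·0.0416667° lat → SW at lon 150.833°, lat 30.375°.
Extended square 6, 4: +6·0.00833333° lon, +4·0.00416667° lat → SW at lon 150.883°, lat 30.3917°.
Cell spans 0.00833333° lon × 0.00416667° lat.
south 30.39167, north 30.39583.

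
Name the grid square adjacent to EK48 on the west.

EK38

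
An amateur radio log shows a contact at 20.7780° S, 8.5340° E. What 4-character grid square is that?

Add 180° to longitude and 90° to latitude: 188.53, 69.22.
Field (20°×10°, letters A–R): lon ⌊188.53/20⌋ = 9 → J; lat ⌊69.22/10⌋ = 6 → G.
Square (2°×1°, digits 0–9): lon ⌊8.53/2⌋ = 4; lat ⌊9.22/1⌋ = 9.

JG49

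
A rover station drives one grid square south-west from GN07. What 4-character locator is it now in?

FN96

Longitude square 0; −1 → -1, wraps to 9, carry into field.
Longitude field G = 6; −1 → 5 = F.
Latitude square 7; −1 → 6.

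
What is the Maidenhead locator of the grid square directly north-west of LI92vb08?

LI92ub99

Longitude extended square 0; −1 → -1, wraps to 9, carry into subsquare.
Longitude subsquare v = 21; −1 → 20 = u.
Latitude extended square 8; +1 → 9.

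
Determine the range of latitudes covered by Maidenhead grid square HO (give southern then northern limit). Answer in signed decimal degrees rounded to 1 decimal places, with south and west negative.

Field H=7, O=14: +7·20° lon, +14·10° lat → SW at lon -40°, lat 50°.
Cell spans 20° lon × 10° lat.
south 50.0, north 60.0.

50.0, 60.0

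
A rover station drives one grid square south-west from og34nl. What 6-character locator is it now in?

OG34mk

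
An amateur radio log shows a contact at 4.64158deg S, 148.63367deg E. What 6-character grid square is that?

QI45hi

Offset from 180°W / 90°S: lon 328.6337°, lat 85.3584°.
Field: lon ⌊328.6337/20⌋ = 16 → Q; lat ⌊85.3584/10⌋ = 8 → I.
Square: lon ⌊8.6337/2⌋ = 4; lat ⌊5.3584/1⌋ = 5.
Subsquare: lon ⌊0.6337/0.0833333⌋ = 7 → h; lat ⌊0.3584/0.0416667⌋ = 8 → i.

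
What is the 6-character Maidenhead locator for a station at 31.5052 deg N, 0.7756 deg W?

IM91om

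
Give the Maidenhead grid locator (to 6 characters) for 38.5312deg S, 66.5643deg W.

FF61rl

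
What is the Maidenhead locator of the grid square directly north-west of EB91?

EB82

Longitude square 9; −1 → 8.
Latitude square 1; +1 → 2.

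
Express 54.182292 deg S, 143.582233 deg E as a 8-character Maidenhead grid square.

Add 180° to longitude and 90° to latitude: 323.58223, 35.81771.
Field: lon ⌊323.58223/20⌋ = 16 → Q; lat ⌊35.81771/10⌋ = 3 → D.
Square: lon ⌊3.58223/2⌋ = 1; lat ⌊5.81771/1⌋ = 5.
Subsquare: lon ⌊1.58223/0.0833333⌋ = 18 → s; lat ⌊0.81771/0.0416667⌋ = 19 → t.
Extended square: lon ⌊0.08223/0.00833333⌋ = 9; lat ⌊0.02604/0.00416667⌋ = 6.

QD15st96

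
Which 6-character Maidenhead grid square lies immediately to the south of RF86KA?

RF85kx

Latitude subsquare a = 0; −1 → -1, wraps to 23 = x, carry into square.
Latitude square 6; −1 → 5.
The longitude characters are unchanged.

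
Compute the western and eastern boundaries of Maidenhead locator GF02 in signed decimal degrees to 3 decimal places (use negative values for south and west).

-60.000, -58.000

Field G=6, F=5: +6·20° lon, +5·10° lat → SW at lon -60°, lat -40°.
Square 0, 2: +0·2° lon, +2·1° lat → SW at lon -60°, lat -38°.
Cell spans 2° lon × 1° lat.
west -60.000, east -58.000.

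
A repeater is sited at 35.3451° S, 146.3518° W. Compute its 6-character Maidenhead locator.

Shift to the Maidenhead origin (180°W, 90°S): lon 33.6482, lat 54.6549.
Field: lon ⌊33.6482/20⌋ = 1 → B; lat ⌊54.6549/10⌋ = 5 → F.
Square: lon ⌊13.6482/2⌋ = 6; lat ⌊4.6549/1⌋ = 4.
Subsquare: lon ⌊1.6482/0.0833333⌋ = 19 → t; lat ⌊0.6549/0.0416667⌋ = 15 → p.

BF64tp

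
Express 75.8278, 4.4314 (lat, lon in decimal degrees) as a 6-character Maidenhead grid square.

Add 180° to longitude and 90° to latitude: 184.4314, 165.8278.
Field (20°×10°, letters A–R): 184.4314/20 → 9 → J, 165.8278/10 → 16 → Q; chars JQ.
Square (2°×1°, digits 0–9): 4.4314/2 → 2, 5.8278/1 → 5; chars 25.
Subsquare (5′×2.5′, letters a–x): 0.4314/0.0833333 → 5 → f, 0.8278/0.0416667 → 19 → t; chars ft.

JQ25ft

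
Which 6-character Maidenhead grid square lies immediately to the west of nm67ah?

Longitude subsquare a = 0; −1 → -1, wraps to 23 = x, carry into square.
Longitude square 6; −1 → 5.
The latitude characters are unchanged.

NM57xh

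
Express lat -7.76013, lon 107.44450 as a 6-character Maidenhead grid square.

OI32rf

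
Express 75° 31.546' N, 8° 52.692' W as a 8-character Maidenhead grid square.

IQ55nm46

Add 180° to longitude and 90° to latitude: 171.12180, 165.52577.
Field (20°×10°, letters A–R): 171.12180/20 → 8 → I, 165.52577/10 → 16 → Q; chars IQ.
Square (2°×1°, digits 0–9): 11.12180/2 → 5, 5.52577/1 → 5; chars 55.
Subsquare (5′×2.5′, letters a–x): 1.12180/0.0833333 → 13 → n, 0.52577/0.0416667 → 12 → m; chars nm.
Extended square (30″×15″, digits 0–9): 0.03847/0.00833333 → 4, 0.02577/0.00416667 → 6; chars 46.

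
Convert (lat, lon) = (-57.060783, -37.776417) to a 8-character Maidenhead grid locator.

HD12cw65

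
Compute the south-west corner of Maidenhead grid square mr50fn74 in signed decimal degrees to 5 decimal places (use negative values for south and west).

Field M=12, R=17: +12·20° lon, +17·10° lat → SW at lon 60°, lat 80°.
Square 5, 0: +5·2° lon, +0·1° lat → SW at lon 70°, lat 80°.
Subsquare f=5, n=13: +5·0.0833333° lon, +13·0.0416667° lat → SW at lon 70.4167°, lat 80.5417°.
Extended square 7, 4: +7·0.00833333° lon, +4·0.00416667° lat → SW at lon 70.475°, lat 80.5583°.
latitude 80.55833, longitude 70.47500.

80.55833, 70.47500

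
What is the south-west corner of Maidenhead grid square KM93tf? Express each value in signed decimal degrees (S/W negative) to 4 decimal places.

33.2083, 39.5833

Field K=10, M=12: +10·20° lon, +12·10° lat → SW at lon 20°, lat 30°.
Square 9, 3: +9·2° lon, +3·1° lat → SW at lon 38°, lat 33°.
Subsquare t=19, f=5: +19·0.0833333° lon, +5·0.0416667° lat → SW at lon 39.5833°, lat 33.2083°.
latitude 33.2083, longitude 39.5833.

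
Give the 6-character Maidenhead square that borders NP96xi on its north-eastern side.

Longitude subsquare x = 23; +1 → 24, wraps to 0 = a, carry into square.
Longitude square 9; +1 → 10, wraps to 0, carry into field.
Longitude field N = 13; +1 → 14 = O.
Latitude subsquare i = 8; +1 → 9 = j.

OP06aj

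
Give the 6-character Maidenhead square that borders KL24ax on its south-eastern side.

KL24bw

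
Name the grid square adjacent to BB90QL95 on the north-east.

Longitude extended square 9; +1 → 10, wraps to 0, carry into subsquare.
Longitude subsquare q = 16; +1 → 17 = r.
Latitude extended square 5; +1 → 6.

BB90rl06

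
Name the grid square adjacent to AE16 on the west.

AE06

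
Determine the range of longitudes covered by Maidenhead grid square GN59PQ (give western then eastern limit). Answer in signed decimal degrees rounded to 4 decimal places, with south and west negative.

Field G=6, N=13: +6·20° lon, +13·10° lat → SW at lon -60°, lat 40°.
Square 5, 9: +5·2° lon, +9·1° lat → SW at lon -50°, lat 49°.
Subsquare p=15, q=16: +15·0.0833333° lon, +16·0.0416667° lat → SW at lon -48.75°, lat 49.6667°.
Cell spans 0.0833333° lon × 0.0416667° lat.
west -48.7500, east -48.6667.

-48.7500, -48.6667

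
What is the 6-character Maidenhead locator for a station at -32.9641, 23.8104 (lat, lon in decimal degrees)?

KF17va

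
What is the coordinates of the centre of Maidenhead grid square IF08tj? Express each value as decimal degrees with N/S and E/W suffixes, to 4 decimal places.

31.6042° S, 18.3750° W

Field I=8, F=5: +8·20° lon, +5·10° lat → SW at lon -20°, lat -40°.
Square 0, 8: +0·2° lon, +8·1° lat → SW at lon -20°, lat -32°.
Subsquare t=19, j=9: +19·0.0833333° lon, +9·0.0416667° lat → SW at lon -18.4167°, lat -31.625°.
Cell spans 0.0833333° lon × 0.0416667° lat. Centre is SW corner plus half of each.
latitude 31.6042° S, longitude 18.3750° W.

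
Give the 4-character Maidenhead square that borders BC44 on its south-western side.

Longitude square 4; −1 → 3.
Latitude square 4; −1 → 3.

BC33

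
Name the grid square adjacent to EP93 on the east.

Longitude square 9; +1 → 10, wraps to 0, carry into field.
Longitude field E = 4; +1 → 5 = F.
The latitude characters are unchanged.

FP03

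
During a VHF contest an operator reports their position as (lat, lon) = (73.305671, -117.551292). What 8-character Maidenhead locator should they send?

DQ13fh33

Add 180° to longitude and 90° to latitude: 62.44871, 163.30567.
Field: lon ⌊62.44871/20⌋ = 3 → D; lat ⌊163.30567/10⌋ = 16 → Q.
Square: lon ⌊2.44871/2⌋ = 1; lat ⌊3.30567/1⌋ = 3.
Subsquare: lon ⌊0.44871/0.0833333⌋ = 5 → f; lat ⌊0.30567/0.0416667⌋ = 7 → h.
Extended square: lon ⌊0.03204/0.00833333⌋ = 3; lat ⌊0.01400/0.00416667⌋ = 3.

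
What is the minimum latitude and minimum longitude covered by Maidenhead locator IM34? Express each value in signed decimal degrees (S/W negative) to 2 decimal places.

Field I=8, M=12: +8·20° lon, +12·10° lat → SW at lon -20°, lat 30°.
Square 3, 4: +3·2° lon, +4·1° lat → SW at lon -14°, lat 34°.
latitude 34.00, longitude -14.00.

34.00, -14.00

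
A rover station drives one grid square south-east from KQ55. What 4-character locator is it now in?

Longitude square 5; +1 → 6.
Latitude square 5; −1 → 4.

KQ64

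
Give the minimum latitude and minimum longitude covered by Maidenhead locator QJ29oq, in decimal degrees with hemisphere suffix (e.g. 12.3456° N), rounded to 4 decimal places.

Field Q=16, J=9: +16·20° lon, +9·10° lat → SW at lon 140°, lat 0°.
Square 2, 9: +2·2° lon, +9·1° lat → SW at lon 144°, lat 9°.
Subsquare o=14, q=16: +14·0.0833333° lon, +16·0.0416667° lat → SW at lon 145.167°, lat 9.66667°.
latitude 9.6667° N, longitude 145.1667° E.

9.6667° N, 145.1667° E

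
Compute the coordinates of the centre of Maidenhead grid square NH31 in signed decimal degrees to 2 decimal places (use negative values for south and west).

Field N=13, H=7: +13·20° lon, +7·10° lat → SW at lon 80°, lat -20°.
Square 3, 1: +3·2° lon, +1·1° lat → SW at lon 86°, lat -19°.
Cell spans 2° lon × 1° lat. Centre is SW corner plus half of each.
latitude -18.50, longitude 87.00.

-18.50, 87.00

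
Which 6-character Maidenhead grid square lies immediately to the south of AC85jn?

Latitude subsquare n = 13; −1 → 12 = m.
The longitude characters are unchanged.

AC85jm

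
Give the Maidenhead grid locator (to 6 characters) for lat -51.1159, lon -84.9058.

ED78nv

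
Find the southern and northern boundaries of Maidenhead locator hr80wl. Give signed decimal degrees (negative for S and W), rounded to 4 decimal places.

Field H=7, R=17: +7·20° lon, +17·10° lat → SW at lon -40°, lat 80°.
Square 8, 0: +8·2° lon, +0·1° lat → SW at lon -24°, lat 80°.
Subsquare w=22, l=11: +22·0.0833333° lon, +11·0.0416667° lat → SW at lon -22.1667°, lat 80.4583°.
Cell spans 0.0833333° lon × 0.0416667° lat.
south 80.4583, north 80.5000.

80.4583, 80.5000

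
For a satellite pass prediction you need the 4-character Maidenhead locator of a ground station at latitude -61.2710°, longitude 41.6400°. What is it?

LC08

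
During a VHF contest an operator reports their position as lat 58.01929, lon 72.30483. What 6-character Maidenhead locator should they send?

MO68da

Add 180° to longitude and 90° to latitude: 252.3048, 148.0193.
Field (20°×10°, letters A–R): lon ⌊252.3048/20⌋ = 12 → M; lat ⌊148.0193/10⌋ = 14 → O.
Square (2°×1°, digits 0–9): lon ⌊12.3048/2⌋ = 6; lat ⌊8.0193/1⌋ = 8.
Subsquare (5′×2.5′, letters a–x): lon ⌊0.3048/0.0833333⌋ = 3 → d; lat ⌊0.0193/0.0416667⌋ = 0 → a.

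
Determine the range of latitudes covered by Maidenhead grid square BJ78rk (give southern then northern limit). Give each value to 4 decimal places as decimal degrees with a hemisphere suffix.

8.4167° N, 8.4583° N

Field B=1, J=9: +1·20° lon, +9·10° lat → SW at lon -160°, lat 0°.
Square 7, 8: +7·2° lon, +8·1° lat → SW at lon -146°, lat 8°.
Subsquare r=17, k=10: +17·0.0833333° lon, +10·0.0416667° lat → SW at lon -144.583°, lat 8.41667°.
Cell spans 0.0833333° lon × 0.0416667° lat.
south 8.4167° N, north 8.4583° N.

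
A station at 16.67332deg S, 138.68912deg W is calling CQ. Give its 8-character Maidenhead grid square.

CH03ph78

Shift to the Maidenhead origin (180°W, 90°S): lon 41.31088, lat 73.32668.
Field: 41.31088/20 → 2 → C, 73.32668/10 → 7 → H; chars CH.
Square: 1.31088/2 → 0, 3.32668/1 → 3; chars 03.
Subsquare: 1.31088/0.0833333 → 15 → p, 0.32668/0.0416667 → 7 → h; chars ph.
Extended square: 0.06088/0.00833333 → 7, 0.03501/0.00416667 → 8; chars 78.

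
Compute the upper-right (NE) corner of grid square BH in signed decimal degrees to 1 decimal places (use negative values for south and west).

Field B=1, H=7: +1·20° lon, +7·10° lat → SW at lon -160°, lat -20°.
Cell spans 20° lon × 10° lat. NE corner is SW corner plus one full cell.
latitude -10.0, longitude -140.0.

-10.0, -140.0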